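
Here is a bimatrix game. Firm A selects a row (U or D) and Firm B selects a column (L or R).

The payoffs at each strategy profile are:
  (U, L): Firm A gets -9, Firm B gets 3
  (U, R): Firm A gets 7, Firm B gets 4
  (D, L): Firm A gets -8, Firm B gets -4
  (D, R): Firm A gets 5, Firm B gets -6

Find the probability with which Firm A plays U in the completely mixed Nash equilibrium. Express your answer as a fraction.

2/3

Let p be the probability that Firm A plays U. In a completely mixed equilibrium, Firm B must be indifferent between L and R.
Firm B's expected payoff from L is 3p − 4(1−p); from R it is 4p − 6(1−p).
Setting these equal: 7p − 4 = 10p − 6, so p = 2/3.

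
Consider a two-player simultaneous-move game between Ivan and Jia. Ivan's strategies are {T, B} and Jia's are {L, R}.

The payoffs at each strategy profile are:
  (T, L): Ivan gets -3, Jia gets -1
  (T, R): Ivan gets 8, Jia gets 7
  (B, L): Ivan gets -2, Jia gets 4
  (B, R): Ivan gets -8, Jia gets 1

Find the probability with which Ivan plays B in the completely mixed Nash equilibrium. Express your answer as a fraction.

Let x be the probability that Ivan plays T. In a completely mixed equilibrium, Jia must be indifferent between L and R.
Jia's expected payoff from L is −x + 4(1−x); from R it is 7x + (1−x).
Setting these equal: −5x + 4 = 6x + 1, so x = 3/11.
Therefore Ivan plays B with probability 1 − 3/11 = 8/11.

8/11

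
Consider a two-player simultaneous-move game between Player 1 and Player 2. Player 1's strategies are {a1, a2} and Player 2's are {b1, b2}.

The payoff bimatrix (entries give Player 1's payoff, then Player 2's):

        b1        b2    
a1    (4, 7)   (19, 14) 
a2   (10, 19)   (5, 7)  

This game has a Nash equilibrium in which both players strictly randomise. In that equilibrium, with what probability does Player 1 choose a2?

7/19

Let x be the probability that Player 1 plays a1. In a completely mixed equilibrium, Player 2 must be indifferent between b1 and b2.
Player 2's expected payoff from b1 is 7x + 19(1−x); from b2 it is 14x + 7(1−x).
Setting these equal: −12x + 19 = 7x + 7, so x = 12/19.
Therefore Player 1 plays a2 with probability 1 − 12/19 = 7/19.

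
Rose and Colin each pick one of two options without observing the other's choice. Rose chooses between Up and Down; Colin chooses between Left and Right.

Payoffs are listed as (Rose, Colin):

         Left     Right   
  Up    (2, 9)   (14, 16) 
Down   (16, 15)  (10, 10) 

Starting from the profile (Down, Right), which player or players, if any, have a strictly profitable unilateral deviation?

Rose at (Down, Right) earns 10; deviating to Up yields 14 — a strict improvement.
Colin earns 10; deviating to Left yields 15 — a strict improvement.
Both Rose and Colin have strictly profitable deviations.

Both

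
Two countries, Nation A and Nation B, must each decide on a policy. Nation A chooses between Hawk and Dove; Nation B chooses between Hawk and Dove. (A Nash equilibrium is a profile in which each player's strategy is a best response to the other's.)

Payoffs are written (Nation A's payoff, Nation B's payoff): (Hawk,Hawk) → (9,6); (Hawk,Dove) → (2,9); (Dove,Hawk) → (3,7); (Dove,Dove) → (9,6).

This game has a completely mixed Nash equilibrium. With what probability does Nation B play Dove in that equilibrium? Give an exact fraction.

6/13

Let y be the probability that Nation B plays Hawk. In a completely mixed equilibrium, Nation A must be indifferent between Hawk and Dove.
Nation A's expected payoff from Hawk is 9y + 2(1−y); from Dove it is 3y + 9(1−y).
Setting these equal: 7y + 2 = −6y + 9, so y = 7/13.
Therefore Nation B plays Dove with probability 1 − 7/13 = 6/13.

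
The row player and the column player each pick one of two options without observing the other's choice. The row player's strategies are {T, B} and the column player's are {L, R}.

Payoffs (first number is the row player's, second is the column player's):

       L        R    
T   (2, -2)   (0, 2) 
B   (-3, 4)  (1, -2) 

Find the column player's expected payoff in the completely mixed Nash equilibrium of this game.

2/5

First find x, the probability the row player plays T, from the column player's indifference between L and R: −2x + 4(1−x) = 2x − 2(1−x), giving x = 3/5.
Since the column player is indifferent in equilibrium, the column player's expected payoff equals the payoff from either column against (3/5, 2/5). Using L: −2(3/5) + 4(2/5) = 2/5.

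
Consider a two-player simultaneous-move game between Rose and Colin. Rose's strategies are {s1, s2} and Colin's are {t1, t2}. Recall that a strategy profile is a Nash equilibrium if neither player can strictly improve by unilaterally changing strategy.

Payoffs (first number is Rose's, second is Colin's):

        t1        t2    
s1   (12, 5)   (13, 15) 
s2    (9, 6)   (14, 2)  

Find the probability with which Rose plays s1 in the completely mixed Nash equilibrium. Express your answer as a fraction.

Let x be the probability that Rose plays s1. In a completely mixed equilibrium, Colin must be indifferent between t1 and t2.
Colin's expected payoff from t1 is 5x + 6(1−x); from t2 it is 15x + 2(1−x).
Setting these equal: −x + 6 = 13x + 2, so x = 2/7.

2/7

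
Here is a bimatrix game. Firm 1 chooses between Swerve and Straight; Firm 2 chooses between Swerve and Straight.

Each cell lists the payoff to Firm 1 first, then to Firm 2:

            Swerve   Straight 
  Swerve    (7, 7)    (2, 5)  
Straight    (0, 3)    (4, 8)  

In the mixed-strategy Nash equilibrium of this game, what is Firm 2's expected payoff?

41/7

First find p, the probability Firm 1 plays Swerve, from Firm 2's indifference between Swerve and Straight: 7p + 3(1−p) = 5p + 8(1−p), giving p = 5/7.
Since Firm 2 is indifferent in equilibrium, Firm 2's expected payoff equals the payoff from either column against (5/7, 2/7). Using Swerve: 7(5/7) + 3(2/7) = 41/7.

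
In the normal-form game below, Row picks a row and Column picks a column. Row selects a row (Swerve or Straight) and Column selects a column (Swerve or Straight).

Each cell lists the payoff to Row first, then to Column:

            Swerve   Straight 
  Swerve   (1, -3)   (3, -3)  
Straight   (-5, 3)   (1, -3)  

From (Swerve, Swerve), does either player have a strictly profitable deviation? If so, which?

Neither

Row at (Swerve, Swerve) earns 1; deviating to Straight yields -5 — not better.
Column earns -3; deviating to Straight yields -3 — not better.
Neither player can strictly improve; the profile is a Nash equilibrium.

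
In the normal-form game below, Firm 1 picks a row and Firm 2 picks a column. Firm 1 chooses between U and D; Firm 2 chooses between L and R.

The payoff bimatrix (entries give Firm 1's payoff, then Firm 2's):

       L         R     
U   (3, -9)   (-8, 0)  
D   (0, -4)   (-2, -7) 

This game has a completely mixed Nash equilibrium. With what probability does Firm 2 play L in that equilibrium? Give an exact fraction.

2/3

Let q be the probability that Firm 2 plays L. In a completely mixed equilibrium, Firm 1 must be indifferent between U and D.
Firm 1's expected payoff from U is 3q − 8(1−q); from D it is −2(1−q).
Setting these equal: 11q − 8 = 2q − 2, so q = 2/3.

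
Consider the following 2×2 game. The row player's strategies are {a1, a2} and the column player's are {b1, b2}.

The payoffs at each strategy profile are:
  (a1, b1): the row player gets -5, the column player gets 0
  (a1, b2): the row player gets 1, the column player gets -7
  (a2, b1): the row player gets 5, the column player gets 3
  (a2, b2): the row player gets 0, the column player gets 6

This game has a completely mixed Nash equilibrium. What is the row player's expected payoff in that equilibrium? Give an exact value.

5/11

First find y, the probability the column player plays b1, from the row player's indifference between a1 and a2: −5y + (1−y) = 5y, giving y = 1/11.
Since the row player is indifferent in equilibrium, the row player's expected payoff equals the payoff from either row against (1/11, 10/11). Using a1: −5(1/11) + (10/11) = 5/11.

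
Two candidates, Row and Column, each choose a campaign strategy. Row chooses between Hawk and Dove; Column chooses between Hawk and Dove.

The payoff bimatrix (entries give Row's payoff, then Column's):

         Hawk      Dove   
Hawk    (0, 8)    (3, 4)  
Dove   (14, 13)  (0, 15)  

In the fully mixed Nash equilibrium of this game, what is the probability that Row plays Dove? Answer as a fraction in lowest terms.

2/3

Let x be the probability that Row plays Hawk. In a completely mixed equilibrium, Column must be indifferent between Hawk and Dove.
Column's expected payoff from Hawk is 8x + 13(1−x); from Dove it is 4x + 15(1−x).
Setting these equal: −5x + 13 = −11x + 15, so x = 1/3.
Therefore Row plays Dove with probability 1 − 1/3 = 2/3.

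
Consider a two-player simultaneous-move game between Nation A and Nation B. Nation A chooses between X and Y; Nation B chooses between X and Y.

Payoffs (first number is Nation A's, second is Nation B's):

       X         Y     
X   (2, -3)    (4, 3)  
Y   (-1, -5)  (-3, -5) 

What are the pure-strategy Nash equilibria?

(X, X): Nation B prefers Y (3 > -3) — not an equilibrium.
(X, Y): Nation A gets 4 ≥ -3 from Y, and Nation B gets 3 ≥ -3 from X — Nash equilibrium.
(Y, X): Nation A prefers X (2 > -1) — not an equilibrium.
(Y, Y): Nation A prefers X (4 > -3) — not an equilibrium.

(X, Y)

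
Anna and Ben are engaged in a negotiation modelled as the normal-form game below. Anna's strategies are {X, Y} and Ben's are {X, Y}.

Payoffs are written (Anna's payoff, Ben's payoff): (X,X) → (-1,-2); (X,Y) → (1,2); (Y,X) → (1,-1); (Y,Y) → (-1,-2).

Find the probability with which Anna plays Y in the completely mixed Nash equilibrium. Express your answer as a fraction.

4/5

Let x be the probability that Anna plays X. In a completely mixed equilibrium, Ben must be indifferent between X and Y.
Ben's expected payoff from X is −2x − (1−x); from Y it is 2x − 2(1−x).
Setting these equal: −x − 1 = 4x − 2, so x = 1/5.
Therefore Anna plays Y with probability 1 − 1/5 = 4/5.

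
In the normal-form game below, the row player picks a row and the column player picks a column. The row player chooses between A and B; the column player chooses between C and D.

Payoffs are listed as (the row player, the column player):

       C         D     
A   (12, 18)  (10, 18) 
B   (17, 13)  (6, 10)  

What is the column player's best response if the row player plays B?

Against B, the column player earns 13 from C and 10 from D.
So C is the best response.

C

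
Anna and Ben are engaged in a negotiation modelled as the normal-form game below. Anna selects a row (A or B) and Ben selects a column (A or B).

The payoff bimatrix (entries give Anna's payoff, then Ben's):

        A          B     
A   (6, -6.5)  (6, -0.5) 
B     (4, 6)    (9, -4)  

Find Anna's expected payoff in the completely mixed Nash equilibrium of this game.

First find q, the probability Ben plays A, from Anna's indifference between A and B: 6q + 6(1−q) = 4q + 9(1−q), giving q = 3/5.
Since Anna is indifferent in equilibrium, Anna's expected payoff equals the payoff from either row against (3/5, 2/5). Using A: 6(3/5) + 6(2/5) = 6.

6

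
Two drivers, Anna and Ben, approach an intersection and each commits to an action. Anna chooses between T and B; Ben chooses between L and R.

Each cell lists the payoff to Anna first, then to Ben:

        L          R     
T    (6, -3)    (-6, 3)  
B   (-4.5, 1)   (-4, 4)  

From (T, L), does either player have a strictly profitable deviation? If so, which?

Anna at (T, L) earns 6; deviating to B yields -4.5 — not better.
Ben earns -3; deviating to R yields 3 — a strict improvement.
Only Ben has a strictly profitable deviation.

Ben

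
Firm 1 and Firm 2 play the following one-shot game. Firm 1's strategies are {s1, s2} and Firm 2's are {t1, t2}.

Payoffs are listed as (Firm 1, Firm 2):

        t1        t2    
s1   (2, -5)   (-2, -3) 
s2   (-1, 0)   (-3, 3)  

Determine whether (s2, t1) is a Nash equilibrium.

No

At (s2, t1), Firm 1 earns -1; switching to s1 would give 2, so Firm 1 would deviate.
Firm 2 earns 0; switching to t2 would give 3, so Firm 2 would deviate.
Since at least one player can profitably deviate, this is not a Nash equilibrium.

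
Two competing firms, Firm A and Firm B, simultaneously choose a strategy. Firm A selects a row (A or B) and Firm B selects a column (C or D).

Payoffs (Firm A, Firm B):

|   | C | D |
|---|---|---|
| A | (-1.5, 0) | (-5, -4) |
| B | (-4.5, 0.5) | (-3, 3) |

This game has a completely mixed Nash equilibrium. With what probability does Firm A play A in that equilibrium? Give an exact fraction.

5/13

Let x be the probability that Firm A plays A. In a completely mixed equilibrium, Firm B must be indifferent between C and D.
Firm B's expected payoff from C is 0.5(1−x); from D it is −4x + 3(1−x).
Setting these equal: −0.5x + 0.5 = −7x + 3, so x = 5/13.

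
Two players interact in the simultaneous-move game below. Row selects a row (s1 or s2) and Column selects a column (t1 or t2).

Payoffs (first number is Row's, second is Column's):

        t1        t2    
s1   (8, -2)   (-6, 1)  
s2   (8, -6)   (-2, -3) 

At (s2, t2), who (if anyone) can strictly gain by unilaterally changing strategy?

Row at (s2, t2) earns -2; deviating to s1 yields -6 — not better.
Column earns -3; deviating to t1 yields -6 — not better.
Neither player can strictly improve; the profile is a Nash equilibrium.

Neither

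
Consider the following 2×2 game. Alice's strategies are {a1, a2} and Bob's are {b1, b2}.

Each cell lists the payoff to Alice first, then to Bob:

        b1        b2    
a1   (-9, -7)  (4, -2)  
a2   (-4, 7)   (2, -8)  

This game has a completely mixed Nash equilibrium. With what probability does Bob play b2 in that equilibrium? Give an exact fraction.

5/7

Let c be the probability that Bob plays b1. In a completely mixed equilibrium, Alice must be indifferent between a1 and a2.
Alice's expected payoff from a1 is −9c + 4(1−c); from a2 it is −4c + 2(1−c).
Setting these equal: −13c + 4 = −6c + 2, so c = 2/7.
Therefore Bob plays b2 with probability 1 − 2/7 = 5/7.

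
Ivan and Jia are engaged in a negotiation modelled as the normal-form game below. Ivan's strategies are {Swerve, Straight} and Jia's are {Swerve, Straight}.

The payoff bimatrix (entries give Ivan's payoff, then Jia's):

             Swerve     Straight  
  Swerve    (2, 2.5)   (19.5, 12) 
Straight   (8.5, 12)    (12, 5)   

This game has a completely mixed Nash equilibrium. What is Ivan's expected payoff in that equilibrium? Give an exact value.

First find y, the probability Jia plays Swerve, from Ivan's indifference between Swerve and Straight: 2y + 19.5(1−y) = 8.5y + 12(1−y), giving y = 15/28.
Since Ivan is indifferent in equilibrium, Ivan's expected payoff equals the payoff from either row against (15/28, 13/28). Using Swerve: 2(15/28) + 19.5(13/28) = 81/8.

81/8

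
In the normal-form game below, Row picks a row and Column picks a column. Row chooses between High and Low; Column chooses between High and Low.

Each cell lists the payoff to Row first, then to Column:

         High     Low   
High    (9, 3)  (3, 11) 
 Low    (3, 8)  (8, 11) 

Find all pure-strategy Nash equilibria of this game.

(Low, Low)

(High, High): Column prefers Low (11 > 3) — not an equilibrium.
(High, Low): Row prefers Low (8 > 3) — not an equilibrium.
(Low, High): Row prefers High (9 > 3); Column prefers Low (11 > 8) — not an equilibrium.
(Low, Low): Row gets 8 ≥ 3 from High, and Column gets 11 ≥ 8 from High — Nash equilibrium.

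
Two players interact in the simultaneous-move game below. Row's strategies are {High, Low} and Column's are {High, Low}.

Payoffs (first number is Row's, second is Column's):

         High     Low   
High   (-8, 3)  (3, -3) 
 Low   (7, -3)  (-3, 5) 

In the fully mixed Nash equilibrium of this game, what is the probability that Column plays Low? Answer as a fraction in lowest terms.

5/7

Let c be the probability that Column plays High. In a completely mixed equilibrium, Row must be indifferent between High and Low.
Row's expected payoff from High is −8c + 3(1−c); from Low it is 7c − 3(1−c).
Setting these equal: −11c + 3 = 10c − 3, so c = 2/7.
Therefore Column plays Low with probability 1 − 2/7 = 5/7.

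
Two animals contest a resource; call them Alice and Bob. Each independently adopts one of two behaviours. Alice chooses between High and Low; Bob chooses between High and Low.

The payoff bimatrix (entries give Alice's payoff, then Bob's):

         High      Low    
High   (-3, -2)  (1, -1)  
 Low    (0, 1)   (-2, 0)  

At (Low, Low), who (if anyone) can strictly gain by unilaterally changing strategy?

Both

Alice at (Low, Low) earns -2; deviating to High yields 1 — a strict improvement.
Bob earns 0; deviating to High yields 1 — a strict improvement.
Both Alice and Bob have strictly profitable deviations.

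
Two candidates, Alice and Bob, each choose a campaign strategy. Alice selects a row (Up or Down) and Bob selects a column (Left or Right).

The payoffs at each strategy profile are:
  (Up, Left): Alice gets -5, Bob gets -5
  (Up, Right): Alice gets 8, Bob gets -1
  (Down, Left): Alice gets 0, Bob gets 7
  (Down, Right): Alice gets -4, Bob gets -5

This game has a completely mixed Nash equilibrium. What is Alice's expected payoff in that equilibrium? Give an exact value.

First find y, the probability Bob plays Left, from Alice's indifference between Up and Down: −5y + 8(1−y) = −4(1−y), giving y = 12/17.
Since Alice is indifferent in equilibrium, Alice's expected payoff equals the payoff from either row against (12/17, 5/17). Using Up: −5(12/17) + 8(5/17) = -20/17.

-20/17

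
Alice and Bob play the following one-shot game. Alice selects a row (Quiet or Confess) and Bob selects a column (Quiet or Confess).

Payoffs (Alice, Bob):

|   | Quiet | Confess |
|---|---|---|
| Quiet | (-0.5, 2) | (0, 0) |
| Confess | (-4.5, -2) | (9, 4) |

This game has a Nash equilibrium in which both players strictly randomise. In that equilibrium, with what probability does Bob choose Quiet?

Let y be the probability that Bob plays Quiet. In a completely mixed equilibrium, Alice must be indifferent between Quiet and Confess.
Alice's expected payoff from Quiet is −0.5y; from Confess it is −4.5y + 9(1−y).
Setting these equal: −0.5y = −13.5y + 9, so y = 9/13.

9/13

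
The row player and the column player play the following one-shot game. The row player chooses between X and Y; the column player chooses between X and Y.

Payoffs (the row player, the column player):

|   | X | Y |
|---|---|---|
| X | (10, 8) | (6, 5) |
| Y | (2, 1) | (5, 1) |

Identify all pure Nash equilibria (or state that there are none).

(X, X): the row player gets 10 ≥ 2 from Y, and the column player gets 8 ≥ 5 from Y — Nash equilibrium.
(X, Y): the column player prefers X (8 > 5) — not an equilibrium.
(Y, X): the row player prefers X (10 > 2) — not an equilibrium.
(Y, Y): the row player prefers X (6 > 5) — not an equilibrium.

(X, X)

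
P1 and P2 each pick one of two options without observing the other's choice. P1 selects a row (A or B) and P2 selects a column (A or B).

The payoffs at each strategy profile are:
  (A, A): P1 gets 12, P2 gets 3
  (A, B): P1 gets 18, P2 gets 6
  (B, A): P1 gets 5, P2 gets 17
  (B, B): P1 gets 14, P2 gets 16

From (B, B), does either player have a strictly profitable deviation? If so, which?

Both

P1 at (B, B) earns 14; deviating to A yields 18 — a strict improvement.
P2 earns 16; deviating to A yields 17 — a strict improvement.
Both P1 and P2 have strictly profitable deviations.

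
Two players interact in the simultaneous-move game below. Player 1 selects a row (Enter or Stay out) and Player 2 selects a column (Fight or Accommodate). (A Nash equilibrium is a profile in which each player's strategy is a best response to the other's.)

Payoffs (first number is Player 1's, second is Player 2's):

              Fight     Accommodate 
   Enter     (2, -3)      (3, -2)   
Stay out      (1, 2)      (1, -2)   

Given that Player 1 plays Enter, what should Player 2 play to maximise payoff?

Against Enter, Player 2 earns -3 from Fight and -2 from Accommodate.
So Accommodate is the best response.

Accommodate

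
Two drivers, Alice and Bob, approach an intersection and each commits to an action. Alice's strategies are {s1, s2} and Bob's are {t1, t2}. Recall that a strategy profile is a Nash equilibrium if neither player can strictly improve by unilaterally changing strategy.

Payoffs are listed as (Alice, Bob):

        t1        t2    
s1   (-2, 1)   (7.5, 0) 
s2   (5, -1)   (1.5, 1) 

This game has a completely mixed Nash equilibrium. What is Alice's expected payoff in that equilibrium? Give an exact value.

First find q, the probability Bob plays t1, from Alice's indifference between s1 and s2: −2q + 7.5(1−q) = 5q + 1.5(1−q), giving q = 6/13.
Since Alice is indifferent in equilibrium, Alice's expected payoff equals the payoff from either row against (6/13, 7/13). Using s1: −2(6/13) + 7.5(7/13) = 81/26.

81/26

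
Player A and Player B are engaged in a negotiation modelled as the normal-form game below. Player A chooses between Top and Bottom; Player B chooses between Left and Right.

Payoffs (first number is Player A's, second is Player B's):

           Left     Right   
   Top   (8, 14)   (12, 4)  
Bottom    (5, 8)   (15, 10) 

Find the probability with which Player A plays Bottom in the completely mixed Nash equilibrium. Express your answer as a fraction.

5/6

Let r be the probability that Player A plays Top. In a completely mixed equilibrium, Player B must be indifferent between Left and Right.
Player B's expected payoff from Left is 14r + 8(1−r); from Right it is 4r + 10(1−r).
Setting these equal: 6r + 8 = −6r + 10, so r = 1/6.
Therefore Player A plays Bottom with probability 1 − 1/6 = 5/6.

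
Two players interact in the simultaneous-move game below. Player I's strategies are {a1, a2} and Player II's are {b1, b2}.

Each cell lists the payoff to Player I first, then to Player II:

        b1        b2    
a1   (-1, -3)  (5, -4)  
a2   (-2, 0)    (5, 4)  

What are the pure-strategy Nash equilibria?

(a1, b1) and (a2, b2)

(a1, b1): Player I gets -1 ≥ -2 from a2, and Player II gets -3 ≥ -4 from b2 — Nash equilibrium.
(a1, b2): Player II prefers b1 (-3 > -4) — not an equilibrium.
(a2, b1): Player I prefers a1 (-1 > -2); Player II prefers b2 (4 > 0) — not an equilibrium.
(a2, b2): Player I gets 5 ≥ 5 from a1, and Player II gets 4 ≥ 0 from b1 — Nash equilibrium.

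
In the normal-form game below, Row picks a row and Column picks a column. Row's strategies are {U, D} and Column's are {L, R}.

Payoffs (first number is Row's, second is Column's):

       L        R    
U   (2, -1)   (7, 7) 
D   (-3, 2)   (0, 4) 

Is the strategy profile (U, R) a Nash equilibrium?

Yes

At (U, R), Row earns 7; switching to D would give 0, so Row has no profitable deviation.
Column earns 7; switching to L would give -1, so Column has no profitable deviation.
Neither player can gain by a unilateral deviation, so this profile is a Nash equilibrium.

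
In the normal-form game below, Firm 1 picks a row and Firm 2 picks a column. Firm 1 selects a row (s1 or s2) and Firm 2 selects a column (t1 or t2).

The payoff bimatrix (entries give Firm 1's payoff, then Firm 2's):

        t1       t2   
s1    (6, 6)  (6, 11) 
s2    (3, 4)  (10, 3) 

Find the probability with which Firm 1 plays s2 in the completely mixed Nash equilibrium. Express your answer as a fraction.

Let p be the probability that Firm 1 plays s1. In a completely mixed equilibrium, Firm 2 must be indifferent between t1 and t2.
Firm 2's expected payoff from t1 is 6p + 4(1−p); from t2 it is 11p + 3(1−p).
Setting these equal: 2p + 4 = 8p + 3, so p = 1/6.
Therefore Firm 1 plays s2 with probability 1 − 1/6 = 5/6.

5/6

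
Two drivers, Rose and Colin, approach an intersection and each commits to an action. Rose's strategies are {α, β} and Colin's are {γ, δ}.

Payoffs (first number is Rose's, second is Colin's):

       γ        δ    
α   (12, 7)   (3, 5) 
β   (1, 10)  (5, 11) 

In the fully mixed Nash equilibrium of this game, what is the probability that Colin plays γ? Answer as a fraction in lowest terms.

2/13

Let c be the probability that Colin plays γ. In a completely mixed equilibrium, Rose must be indifferent between α and β.
Rose's expected payoff from α is 12c + 3(1−c); from β it is c + 5(1−c).
Setting these equal: 9c + 3 = −4c + 5, so c = 2/13.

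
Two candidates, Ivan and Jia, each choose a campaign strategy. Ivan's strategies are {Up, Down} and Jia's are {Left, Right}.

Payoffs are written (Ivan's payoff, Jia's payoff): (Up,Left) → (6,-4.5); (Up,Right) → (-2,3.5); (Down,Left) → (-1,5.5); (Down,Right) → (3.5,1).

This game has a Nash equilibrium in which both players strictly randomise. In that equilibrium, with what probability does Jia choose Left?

11/25

Let c be the probability that Jia plays Left. In a completely mixed equilibrium, Ivan must be indifferent between Up and Down.
Ivan's expected payoff from Up is 6c − 2(1−c); from Down it is −c + 3.5(1−c).
Setting these equal: 8c − 2 = −4.5c + 3.5, so c = 11/25.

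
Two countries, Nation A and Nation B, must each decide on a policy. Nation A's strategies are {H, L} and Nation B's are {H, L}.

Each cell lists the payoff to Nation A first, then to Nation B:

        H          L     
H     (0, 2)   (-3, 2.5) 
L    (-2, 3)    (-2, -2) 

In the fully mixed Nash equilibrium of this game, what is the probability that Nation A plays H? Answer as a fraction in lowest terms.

10/11

Let r be the probability that Nation A plays H. In a completely mixed equilibrium, Nation B must be indifferent between H and L.
Nation B's expected payoff from H is 2r + 3(1−r); from L it is 2.5r − 2(1−r).
Setting these equal: −r + 3 = 4.5r − 2, so r = 10/11.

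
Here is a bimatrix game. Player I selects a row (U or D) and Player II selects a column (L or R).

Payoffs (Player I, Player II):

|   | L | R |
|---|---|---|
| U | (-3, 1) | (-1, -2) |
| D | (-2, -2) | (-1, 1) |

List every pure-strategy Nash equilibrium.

(U, L): Player I prefers D (-2 > -3) — not an equilibrium.
(U, R): Player II prefers L (1 > -2) — not an equilibrium.
(D, L): Player II prefers R (1 > -2) — not an equilibrium.
(D, R): Player I gets -1 ≥ -1 from U, and Player II gets 1 ≥ -2 from L — Nash equilibrium.

(D, R)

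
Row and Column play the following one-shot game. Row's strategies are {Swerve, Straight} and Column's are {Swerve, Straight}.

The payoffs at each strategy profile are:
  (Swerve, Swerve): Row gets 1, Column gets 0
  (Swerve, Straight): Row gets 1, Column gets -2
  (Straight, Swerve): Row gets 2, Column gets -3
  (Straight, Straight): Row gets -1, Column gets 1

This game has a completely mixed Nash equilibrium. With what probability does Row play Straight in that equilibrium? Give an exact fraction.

Let r be the probability that Row plays Swerve. In a completely mixed equilibrium, Column must be indifferent between Swerve and Straight.
Column's expected payoff from Swerve is −3(1−r); from Straight it is −2r + (1−r).
Setting these equal: 3r − 3 = −3r + 1, so r = 2/3.
Therefore Row plays Straight with probability 1 − 2/3 = 1/3.

1/3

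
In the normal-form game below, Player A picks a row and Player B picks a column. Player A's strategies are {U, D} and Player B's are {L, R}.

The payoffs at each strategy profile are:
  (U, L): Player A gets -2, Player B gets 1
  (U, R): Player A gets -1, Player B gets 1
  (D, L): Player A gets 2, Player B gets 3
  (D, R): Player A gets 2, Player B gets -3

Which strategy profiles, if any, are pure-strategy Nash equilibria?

(D, L)

(U, L): Player A prefers D (2 > -2) — not an equilibrium.
(U, R): Player A prefers D (2 > -1) — not an equilibrium.
(D, L): Player A gets 2 ≥ -2 from U, and Player B gets 3 ≥ -3 from R — Nash equilibrium.
(D, R): Player B prefers L (3 > -3) — not an equilibrium.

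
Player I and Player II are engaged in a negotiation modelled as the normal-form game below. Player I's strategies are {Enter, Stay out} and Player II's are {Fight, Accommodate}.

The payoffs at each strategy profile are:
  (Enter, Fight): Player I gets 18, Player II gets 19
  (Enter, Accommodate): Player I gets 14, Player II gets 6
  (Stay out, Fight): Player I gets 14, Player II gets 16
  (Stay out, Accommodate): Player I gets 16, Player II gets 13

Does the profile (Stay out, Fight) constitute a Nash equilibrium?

No

At (Stay out, Fight), Player I earns 14; switching to Enter would give 18, so Player I would deviate.
Player II earns 16; switching to Accommodate would give 13, so Player II has no profitable deviation.
Since at least one player can profitably deviate, this is not a Nash equilibrium.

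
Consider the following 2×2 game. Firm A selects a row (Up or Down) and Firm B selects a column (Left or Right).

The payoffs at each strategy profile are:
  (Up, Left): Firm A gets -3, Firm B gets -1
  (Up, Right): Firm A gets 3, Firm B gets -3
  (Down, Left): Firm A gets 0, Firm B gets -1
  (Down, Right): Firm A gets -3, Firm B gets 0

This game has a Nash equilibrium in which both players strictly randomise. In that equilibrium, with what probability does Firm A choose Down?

2/3

Let x be the probability that Firm A plays Up. In a completely mixed equilibrium, Firm B must be indifferent between Left and Right.
Firm B's expected payoff from Left is −x − (1−x); from Right it is −3x.
Setting these equal: -1 = −3x, so x = 1/3.
Therefore Firm A plays Down with probability 1 − 1/3 = 2/3.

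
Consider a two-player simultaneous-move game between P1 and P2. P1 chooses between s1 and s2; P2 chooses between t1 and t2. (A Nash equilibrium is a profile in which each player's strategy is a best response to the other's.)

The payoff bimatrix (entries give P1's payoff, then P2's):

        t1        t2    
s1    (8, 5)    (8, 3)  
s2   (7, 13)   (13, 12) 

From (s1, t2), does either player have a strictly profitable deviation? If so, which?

Both

P1 at (s1, t2) earns 8; deviating to s2 yields 13 — a strict improvement.
P2 earns 3; deviating to t1 yields 5 — a strict improvement.
Both P1 and P2 have strictly profitable deviations.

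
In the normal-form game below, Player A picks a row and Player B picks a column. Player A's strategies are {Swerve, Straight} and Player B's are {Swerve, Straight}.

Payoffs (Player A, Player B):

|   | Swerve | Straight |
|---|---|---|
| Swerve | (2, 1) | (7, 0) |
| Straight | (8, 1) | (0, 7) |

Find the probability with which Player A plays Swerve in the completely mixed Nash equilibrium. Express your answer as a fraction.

Let p be the probability that Player A plays Swerve. In a completely mixed equilibrium, Player B must be indifferent between Swerve and Straight.
Player B's expected payoff from Swerve is p + (1−p); from Straight it is 7(1−p).
Setting these equal: 1 = −7p + 7, so p = 6/7.

6/7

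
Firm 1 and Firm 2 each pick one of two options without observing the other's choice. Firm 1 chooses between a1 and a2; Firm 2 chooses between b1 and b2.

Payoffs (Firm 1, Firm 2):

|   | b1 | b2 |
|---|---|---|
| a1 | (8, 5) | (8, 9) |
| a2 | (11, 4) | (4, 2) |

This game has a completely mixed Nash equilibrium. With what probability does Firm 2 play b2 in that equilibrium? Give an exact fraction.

3/7

Let c be the probability that Firm 2 plays b1. In a completely mixed equilibrium, Firm 1 must be indifferent between a1 and a2.
Firm 1's expected payoff from a1 is 8c + 8(1−c); from a2 it is 11c + 4(1−c).
Setting these equal: 8 = 7c + 4, so c = 4/7.
Therefore Firm 2 plays b2 with probability 1 − 4/7 = 3/7.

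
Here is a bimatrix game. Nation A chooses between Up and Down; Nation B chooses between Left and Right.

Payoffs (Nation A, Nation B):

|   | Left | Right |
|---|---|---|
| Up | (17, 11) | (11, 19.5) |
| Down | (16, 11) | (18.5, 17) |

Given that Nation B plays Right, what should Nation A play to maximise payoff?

Against Right, Nation A earns 11 from Up and 18.5 from Down.
So Down is the best response.

Down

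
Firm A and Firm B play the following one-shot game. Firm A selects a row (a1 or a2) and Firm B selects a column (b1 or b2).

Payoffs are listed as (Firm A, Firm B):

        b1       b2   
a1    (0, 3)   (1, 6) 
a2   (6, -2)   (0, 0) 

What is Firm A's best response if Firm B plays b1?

Against b1, Firm A earns 0 from a1 and 6 from a2.
So a2 is the best response.

a2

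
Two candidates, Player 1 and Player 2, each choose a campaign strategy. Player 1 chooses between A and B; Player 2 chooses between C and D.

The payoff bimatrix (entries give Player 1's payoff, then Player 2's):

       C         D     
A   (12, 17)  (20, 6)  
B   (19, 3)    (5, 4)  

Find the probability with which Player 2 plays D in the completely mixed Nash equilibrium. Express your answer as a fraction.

7/22

Let y be the probability that Player 2 plays C. In a completely mixed equilibrium, Player 1 must be indifferent between A and B.
Player 1's expected payoff from A is 12y + 20(1−y); from B it is 19y + 5(1−y).
Setting these equal: −8y + 20 = 14y + 5, so y = 15/22.
Therefore Player 2 plays D with probability 1 − 15/22 = 7/22.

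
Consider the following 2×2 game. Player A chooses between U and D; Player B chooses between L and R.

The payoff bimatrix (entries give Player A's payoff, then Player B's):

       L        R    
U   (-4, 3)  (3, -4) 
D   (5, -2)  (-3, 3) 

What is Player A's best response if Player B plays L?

D

Against L, Player A earns -4 from U and 5 from D.
So D is the best response.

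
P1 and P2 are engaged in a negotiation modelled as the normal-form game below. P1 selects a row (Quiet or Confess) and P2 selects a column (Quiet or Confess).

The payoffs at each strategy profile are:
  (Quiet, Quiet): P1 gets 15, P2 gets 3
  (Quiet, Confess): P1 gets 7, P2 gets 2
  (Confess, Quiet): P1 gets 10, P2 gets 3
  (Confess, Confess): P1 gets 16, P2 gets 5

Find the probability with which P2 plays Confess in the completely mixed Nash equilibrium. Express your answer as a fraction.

5/14

Let q be the probability that P2 plays Quiet. In a completely mixed equilibrium, P1 must be indifferent between Quiet and Confess.
P1's expected payoff from Quiet is 15q + 7(1−q); from Confess it is 10q + 16(1−q).
Setting these equal: 8q + 7 = −6q + 16, so q = 9/14.
Therefore P2 plays Confess with probability 1 − 9/14 = 5/14.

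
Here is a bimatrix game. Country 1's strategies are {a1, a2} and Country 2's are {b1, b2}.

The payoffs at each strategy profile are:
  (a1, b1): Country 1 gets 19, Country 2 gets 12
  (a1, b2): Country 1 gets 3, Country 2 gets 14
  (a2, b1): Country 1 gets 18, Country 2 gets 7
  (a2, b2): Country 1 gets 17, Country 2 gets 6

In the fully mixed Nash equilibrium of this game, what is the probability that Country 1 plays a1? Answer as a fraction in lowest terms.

1/3

Let x be the probability that Country 1 plays a1. In a completely mixed equilibrium, Country 2 must be indifferent between b1 and b2.
Country 2's expected payoff from b1 is 12x + 7(1−x); from b2 it is 14x + 6(1−x).
Setting these equal: 5x + 7 = 8x + 6, so x = 1/3.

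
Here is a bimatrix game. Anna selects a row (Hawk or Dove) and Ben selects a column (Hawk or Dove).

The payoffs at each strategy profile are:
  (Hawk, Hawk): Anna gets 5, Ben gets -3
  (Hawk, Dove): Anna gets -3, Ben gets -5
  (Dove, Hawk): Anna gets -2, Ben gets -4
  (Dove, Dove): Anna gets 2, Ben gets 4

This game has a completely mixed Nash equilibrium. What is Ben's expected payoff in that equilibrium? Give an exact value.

-16/5

First find p, the probability Anna plays Hawk, from Ben's indifference between Hawk and Dove: −3p − 4(1−p) = −5p + 4(1−p), giving p = 4/5.
Since Ben is indifferent in equilibrium, Ben's expected payoff equals the payoff from either column against (4/5, 1/5). Using Hawk: −3(4/5) − 4(1/5) = -16/5.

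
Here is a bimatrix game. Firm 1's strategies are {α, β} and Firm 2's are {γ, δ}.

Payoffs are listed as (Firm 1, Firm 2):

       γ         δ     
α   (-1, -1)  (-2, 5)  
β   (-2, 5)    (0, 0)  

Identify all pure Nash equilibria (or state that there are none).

none

(α, γ): Firm 2 prefers δ (5 > -1) — not an equilibrium.
(α, δ): Firm 1 prefers β (0 > -2) — not an equilibrium.
(β, γ): Firm 1 prefers α (-1 > -2) — not an equilibrium.
(β, δ): Firm 2 prefers γ (5 > 0) — not an equilibrium.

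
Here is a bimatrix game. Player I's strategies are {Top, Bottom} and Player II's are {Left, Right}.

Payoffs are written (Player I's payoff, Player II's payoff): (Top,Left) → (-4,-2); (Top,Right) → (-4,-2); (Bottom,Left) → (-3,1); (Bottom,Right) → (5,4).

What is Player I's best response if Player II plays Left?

Bottom

Against Left, Player I earns -4 from Top and -3 from Bottom.
So Bottom is the best response.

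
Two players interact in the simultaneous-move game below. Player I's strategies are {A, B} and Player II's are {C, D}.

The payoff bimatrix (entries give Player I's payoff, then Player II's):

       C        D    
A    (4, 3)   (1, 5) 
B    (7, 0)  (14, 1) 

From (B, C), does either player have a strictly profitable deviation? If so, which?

Player I at (B, C) earns 7; deviating to A yields 4 — not better.
Player II earns 0; deviating to D yields 1 — a strict improvement.
Only Player II has a strictly profitable deviation.

Player II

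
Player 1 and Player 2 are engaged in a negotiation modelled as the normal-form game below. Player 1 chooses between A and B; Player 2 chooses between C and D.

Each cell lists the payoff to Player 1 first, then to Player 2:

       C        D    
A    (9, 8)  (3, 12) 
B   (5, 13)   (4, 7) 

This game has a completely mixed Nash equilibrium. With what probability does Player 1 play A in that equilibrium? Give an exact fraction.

3/5

Let p be the probability that Player 1 plays A. In a completely mixed equilibrium, Player 2 must be indifferent between C and D.
Player 2's expected payoff from C is 8p + 13(1−p); from D it is 12p + 7(1−p).
Setting these equal: −5p + 13 = 5p + 7, so p = 3/5.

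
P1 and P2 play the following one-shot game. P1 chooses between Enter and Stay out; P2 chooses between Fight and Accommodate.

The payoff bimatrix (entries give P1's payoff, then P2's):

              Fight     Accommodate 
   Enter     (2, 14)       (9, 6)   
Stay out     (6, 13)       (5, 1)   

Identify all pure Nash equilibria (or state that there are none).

(Stay out, Fight)

(Enter, Fight): P1 prefers Stay out (6 > 2) — not an equilibrium.
(Enter, Accommodate): P2 prefers Fight (14 > 6) — not an equilibrium.
(Stay out, Fight): P1 gets 6 ≥ 2 from Enter, and P2 gets 13 ≥ 1 from Accommodate — Nash equilibrium.
(Stay out, Accommodate): P1 prefers Enter (9 > 5); P2 prefers Fight (13 > 1) — not an equilibrium.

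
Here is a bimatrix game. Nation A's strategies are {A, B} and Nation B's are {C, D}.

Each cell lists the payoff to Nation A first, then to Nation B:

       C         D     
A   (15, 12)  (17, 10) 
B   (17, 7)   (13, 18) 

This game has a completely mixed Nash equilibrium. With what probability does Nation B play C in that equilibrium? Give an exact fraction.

2/3

Let y be the probability that Nation B plays C. In a completely mixed equilibrium, Nation A must be indifferent between A and B.
Nation A's expected payoff from A is 15y + 17(1−y); from B it is 17y + 13(1−y).
Setting these equal: −2y + 17 = 4y + 13, so y = 2/3.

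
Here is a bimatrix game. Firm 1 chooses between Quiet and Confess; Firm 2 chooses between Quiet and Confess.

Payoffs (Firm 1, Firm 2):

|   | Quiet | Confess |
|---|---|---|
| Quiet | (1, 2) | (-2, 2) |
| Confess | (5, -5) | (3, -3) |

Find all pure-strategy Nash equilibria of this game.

(Confess, Confess)

(Quiet, Quiet): Firm 1 prefers Confess (5 > 1) — not an equilibrium.
(Quiet, Confess): Firm 1 prefers Confess (3 > -2) — not an equilibrium.
(Confess, Quiet): Firm 2 prefers Confess (-3 > -5) — not an equilibrium.
(Confess, Confess): Firm 1 gets 3 ≥ -2 from Quiet, and Firm 2 gets -3 ≥ -5 from Quiet — Nash equilibrium.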